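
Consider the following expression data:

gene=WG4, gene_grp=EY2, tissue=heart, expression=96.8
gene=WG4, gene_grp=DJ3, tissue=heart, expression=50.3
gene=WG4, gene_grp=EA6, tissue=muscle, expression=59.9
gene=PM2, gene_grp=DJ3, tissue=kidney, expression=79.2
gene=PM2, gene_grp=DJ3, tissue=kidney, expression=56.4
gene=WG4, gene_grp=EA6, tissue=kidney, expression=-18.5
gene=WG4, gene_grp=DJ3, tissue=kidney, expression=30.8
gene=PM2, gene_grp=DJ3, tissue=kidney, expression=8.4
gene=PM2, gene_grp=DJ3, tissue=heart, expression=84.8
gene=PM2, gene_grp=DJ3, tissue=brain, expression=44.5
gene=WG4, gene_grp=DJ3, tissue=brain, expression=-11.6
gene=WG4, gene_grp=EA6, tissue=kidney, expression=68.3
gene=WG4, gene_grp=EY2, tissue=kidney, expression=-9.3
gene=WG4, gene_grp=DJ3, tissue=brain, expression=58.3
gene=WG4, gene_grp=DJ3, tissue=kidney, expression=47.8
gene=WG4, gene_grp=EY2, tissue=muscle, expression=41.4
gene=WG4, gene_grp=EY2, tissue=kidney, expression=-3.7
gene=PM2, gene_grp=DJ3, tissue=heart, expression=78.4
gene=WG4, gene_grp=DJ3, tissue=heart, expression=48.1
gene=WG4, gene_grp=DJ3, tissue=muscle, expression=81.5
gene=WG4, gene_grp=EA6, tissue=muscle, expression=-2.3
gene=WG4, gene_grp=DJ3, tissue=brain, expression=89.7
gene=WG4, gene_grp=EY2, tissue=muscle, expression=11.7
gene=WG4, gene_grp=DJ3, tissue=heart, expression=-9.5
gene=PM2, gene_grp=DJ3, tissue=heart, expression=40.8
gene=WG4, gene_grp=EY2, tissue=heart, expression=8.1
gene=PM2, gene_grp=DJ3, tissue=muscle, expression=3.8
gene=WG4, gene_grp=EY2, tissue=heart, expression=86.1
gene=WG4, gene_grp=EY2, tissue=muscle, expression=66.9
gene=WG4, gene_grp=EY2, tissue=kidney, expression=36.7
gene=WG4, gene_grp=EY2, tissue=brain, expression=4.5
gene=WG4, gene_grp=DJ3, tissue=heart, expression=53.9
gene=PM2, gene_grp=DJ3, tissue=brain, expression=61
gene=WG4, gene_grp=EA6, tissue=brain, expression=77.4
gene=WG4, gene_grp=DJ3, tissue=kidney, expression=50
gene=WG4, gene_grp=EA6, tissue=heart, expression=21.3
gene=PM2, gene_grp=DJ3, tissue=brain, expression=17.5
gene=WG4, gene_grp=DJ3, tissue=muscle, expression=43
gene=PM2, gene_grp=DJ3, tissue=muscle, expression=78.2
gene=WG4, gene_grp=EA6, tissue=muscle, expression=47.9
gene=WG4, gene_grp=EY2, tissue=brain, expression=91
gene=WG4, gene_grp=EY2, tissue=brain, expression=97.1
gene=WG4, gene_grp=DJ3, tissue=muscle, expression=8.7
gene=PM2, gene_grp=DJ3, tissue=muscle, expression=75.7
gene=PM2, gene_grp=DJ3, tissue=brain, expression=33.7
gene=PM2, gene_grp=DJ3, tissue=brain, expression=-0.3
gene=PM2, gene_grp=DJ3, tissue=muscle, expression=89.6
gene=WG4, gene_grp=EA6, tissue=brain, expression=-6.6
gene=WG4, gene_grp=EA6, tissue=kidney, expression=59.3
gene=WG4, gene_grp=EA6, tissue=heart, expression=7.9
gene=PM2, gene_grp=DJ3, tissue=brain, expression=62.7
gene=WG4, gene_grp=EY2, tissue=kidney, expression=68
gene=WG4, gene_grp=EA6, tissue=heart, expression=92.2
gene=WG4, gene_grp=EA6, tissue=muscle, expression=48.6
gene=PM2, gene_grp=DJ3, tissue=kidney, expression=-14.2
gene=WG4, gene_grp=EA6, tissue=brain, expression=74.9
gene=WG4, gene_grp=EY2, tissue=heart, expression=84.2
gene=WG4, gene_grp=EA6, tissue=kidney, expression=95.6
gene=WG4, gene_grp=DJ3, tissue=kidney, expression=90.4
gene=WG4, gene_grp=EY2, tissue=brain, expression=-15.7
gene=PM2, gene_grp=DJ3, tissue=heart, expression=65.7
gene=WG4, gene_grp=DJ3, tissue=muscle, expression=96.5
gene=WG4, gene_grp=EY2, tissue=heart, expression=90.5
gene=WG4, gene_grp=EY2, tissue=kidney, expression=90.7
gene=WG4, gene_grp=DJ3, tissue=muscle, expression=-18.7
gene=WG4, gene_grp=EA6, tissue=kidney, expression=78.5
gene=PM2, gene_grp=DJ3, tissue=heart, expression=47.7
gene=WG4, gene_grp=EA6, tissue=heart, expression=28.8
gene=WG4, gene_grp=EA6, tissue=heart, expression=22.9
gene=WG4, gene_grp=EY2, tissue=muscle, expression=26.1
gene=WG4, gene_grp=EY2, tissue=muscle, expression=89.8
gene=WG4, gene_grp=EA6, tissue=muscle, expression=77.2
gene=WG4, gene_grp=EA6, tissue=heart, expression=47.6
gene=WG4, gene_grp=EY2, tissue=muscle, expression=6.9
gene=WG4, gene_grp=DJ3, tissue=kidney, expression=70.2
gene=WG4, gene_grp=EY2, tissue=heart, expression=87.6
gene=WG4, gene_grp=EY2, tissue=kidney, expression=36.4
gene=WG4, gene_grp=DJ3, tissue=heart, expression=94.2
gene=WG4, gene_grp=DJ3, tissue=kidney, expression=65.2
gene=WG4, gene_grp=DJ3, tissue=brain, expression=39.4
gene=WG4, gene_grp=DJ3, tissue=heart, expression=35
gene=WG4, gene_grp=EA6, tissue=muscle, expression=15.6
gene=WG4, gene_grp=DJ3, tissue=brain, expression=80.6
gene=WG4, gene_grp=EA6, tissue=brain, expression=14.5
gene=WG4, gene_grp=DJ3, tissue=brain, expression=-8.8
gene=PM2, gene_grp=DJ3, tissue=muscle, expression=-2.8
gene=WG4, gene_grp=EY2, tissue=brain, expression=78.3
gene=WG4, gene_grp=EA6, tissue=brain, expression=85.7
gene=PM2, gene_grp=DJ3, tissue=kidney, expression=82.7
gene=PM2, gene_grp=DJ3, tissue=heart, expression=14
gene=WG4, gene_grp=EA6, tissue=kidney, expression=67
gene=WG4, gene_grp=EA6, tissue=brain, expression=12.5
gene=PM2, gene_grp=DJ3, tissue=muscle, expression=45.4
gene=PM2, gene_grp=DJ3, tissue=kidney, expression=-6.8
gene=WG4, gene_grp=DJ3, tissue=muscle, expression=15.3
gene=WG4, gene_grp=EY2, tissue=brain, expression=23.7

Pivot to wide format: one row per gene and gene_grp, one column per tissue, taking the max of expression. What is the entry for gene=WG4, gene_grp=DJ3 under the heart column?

94.2

Rows with gene=WG4, gene_grp=DJ3 and tissue=heart: expression values are 50.3, 48.1, -9.5, 53.9, 94.2, 35.
max(50.3, 48.1, -9.5, 53.9, 94.2, 35) = 94.2.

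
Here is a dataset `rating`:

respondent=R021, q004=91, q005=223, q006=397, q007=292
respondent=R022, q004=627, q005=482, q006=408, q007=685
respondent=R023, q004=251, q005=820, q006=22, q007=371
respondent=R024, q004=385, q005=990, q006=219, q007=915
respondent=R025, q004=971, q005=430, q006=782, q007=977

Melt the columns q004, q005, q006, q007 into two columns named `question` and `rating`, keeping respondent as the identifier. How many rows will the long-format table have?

20

5 respondent values × 4 melted columns = 20 rows.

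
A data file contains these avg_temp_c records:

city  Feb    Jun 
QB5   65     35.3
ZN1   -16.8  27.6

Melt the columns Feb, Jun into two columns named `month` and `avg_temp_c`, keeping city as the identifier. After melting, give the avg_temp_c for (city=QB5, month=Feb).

Unpivoting turns each (city, wide-column) pair into one long row.
The wide cell at row QB5, column Feb holds 65, so the long row (QB5, Feb) has avg_temp_c=65.

65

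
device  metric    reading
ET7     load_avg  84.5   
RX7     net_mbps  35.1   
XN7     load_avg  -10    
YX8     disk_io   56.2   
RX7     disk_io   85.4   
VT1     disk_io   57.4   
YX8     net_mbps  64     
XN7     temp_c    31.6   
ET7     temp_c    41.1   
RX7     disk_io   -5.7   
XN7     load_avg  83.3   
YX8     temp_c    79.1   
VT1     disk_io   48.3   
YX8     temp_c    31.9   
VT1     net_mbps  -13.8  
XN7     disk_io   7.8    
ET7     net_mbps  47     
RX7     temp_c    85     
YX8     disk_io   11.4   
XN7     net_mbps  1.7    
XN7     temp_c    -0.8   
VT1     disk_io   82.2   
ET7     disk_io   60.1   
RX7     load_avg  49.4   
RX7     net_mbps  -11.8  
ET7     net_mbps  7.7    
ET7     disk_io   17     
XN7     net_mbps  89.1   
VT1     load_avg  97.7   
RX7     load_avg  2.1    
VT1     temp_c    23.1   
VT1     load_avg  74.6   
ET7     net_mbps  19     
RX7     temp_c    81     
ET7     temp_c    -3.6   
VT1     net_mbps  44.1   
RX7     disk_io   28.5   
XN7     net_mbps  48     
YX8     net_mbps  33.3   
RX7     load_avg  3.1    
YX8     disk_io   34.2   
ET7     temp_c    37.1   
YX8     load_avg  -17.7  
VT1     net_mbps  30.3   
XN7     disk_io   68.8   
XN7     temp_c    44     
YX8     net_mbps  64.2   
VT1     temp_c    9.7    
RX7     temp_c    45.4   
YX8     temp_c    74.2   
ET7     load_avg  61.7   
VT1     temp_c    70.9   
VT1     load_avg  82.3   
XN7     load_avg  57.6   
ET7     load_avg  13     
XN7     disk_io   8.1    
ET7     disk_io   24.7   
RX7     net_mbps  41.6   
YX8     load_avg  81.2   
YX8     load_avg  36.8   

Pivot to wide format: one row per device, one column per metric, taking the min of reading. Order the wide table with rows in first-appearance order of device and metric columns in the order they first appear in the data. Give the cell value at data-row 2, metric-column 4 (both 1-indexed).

With rows in first-appearance order of device, row 2 is device=RX7. metric columns in first-appearance order: load_avg, net_mbps, disk_io, temp_c; column 4 is temp_c.
Long rows with device=RX7, metric=temp_c: min(85, 81, 45.4) = 45.4.

45.4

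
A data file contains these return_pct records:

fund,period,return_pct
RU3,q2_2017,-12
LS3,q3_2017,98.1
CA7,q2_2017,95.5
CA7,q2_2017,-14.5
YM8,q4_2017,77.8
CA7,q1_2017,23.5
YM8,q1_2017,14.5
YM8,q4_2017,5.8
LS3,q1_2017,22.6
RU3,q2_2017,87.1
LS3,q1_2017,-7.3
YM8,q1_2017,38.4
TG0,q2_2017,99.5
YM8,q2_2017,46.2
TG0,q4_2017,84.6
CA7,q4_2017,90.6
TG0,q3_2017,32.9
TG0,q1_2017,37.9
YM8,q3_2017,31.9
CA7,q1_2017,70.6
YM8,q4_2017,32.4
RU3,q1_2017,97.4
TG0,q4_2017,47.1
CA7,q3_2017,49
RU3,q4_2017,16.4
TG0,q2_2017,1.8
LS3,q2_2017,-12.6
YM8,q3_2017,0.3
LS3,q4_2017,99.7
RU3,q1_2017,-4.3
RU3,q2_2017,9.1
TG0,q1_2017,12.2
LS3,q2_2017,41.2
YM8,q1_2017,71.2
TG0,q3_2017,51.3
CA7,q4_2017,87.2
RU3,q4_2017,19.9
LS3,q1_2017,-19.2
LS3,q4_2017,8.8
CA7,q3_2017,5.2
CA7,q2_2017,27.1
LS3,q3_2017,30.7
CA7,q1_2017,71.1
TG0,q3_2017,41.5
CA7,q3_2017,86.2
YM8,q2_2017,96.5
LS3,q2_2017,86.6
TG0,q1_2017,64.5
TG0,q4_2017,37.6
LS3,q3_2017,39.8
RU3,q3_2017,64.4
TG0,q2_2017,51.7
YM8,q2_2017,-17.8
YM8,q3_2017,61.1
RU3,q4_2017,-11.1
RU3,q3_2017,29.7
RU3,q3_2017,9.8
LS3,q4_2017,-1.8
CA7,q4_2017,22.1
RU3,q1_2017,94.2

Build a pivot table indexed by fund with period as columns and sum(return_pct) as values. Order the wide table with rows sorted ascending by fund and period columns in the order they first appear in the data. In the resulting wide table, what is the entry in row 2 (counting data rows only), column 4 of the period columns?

With rows sorted ascending by fund, row 2 is fund=LS3. period columns in first-appearance order: q2_2017, q3_2017, q4_2017, q1_2017; column 4 is q1_2017.
Long rows with fund=LS3, period=q1_2017: 22.6 + -7.3 + -19.2 = -3.9.

-3.9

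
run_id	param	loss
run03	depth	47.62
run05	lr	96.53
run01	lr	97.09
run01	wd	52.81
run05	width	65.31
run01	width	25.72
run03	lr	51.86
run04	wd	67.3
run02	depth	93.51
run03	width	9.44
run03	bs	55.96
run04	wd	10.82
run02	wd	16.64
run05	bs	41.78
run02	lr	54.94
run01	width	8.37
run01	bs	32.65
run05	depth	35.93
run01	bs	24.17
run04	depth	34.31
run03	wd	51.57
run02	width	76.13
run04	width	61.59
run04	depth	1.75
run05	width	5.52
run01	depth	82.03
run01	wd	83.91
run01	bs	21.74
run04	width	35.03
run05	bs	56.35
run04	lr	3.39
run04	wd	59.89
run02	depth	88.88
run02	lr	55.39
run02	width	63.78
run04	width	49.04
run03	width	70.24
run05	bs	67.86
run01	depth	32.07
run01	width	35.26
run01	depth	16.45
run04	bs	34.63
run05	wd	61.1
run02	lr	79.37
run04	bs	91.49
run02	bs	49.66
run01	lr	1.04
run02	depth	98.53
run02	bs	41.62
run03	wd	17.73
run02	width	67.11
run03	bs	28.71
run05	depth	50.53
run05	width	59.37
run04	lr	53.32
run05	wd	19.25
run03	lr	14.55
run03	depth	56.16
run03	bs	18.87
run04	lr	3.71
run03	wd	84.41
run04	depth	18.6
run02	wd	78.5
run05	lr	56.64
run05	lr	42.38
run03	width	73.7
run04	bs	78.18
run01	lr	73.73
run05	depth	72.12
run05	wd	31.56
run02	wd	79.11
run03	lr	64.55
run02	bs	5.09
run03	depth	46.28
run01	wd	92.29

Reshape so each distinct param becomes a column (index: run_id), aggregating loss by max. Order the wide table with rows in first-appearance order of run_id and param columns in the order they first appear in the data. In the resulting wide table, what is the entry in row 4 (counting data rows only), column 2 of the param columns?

With rows in first-appearance order of run_id, row 4 is run_id=run04. param columns in first-appearance order: depth, lr, wd, width, bs; column 2 is lr.
Long rows with run_id=run04, param=lr: max(3.39, 53.32, 3.71) = 53.32.

53.32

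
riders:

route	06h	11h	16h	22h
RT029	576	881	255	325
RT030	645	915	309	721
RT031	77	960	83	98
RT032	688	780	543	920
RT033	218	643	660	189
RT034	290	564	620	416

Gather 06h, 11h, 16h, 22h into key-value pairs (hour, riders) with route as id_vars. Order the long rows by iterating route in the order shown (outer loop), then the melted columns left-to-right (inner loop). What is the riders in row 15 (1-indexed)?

24 rows total (6 × 4). Row 15: index ⌊(15-1)/4⌋ = 3 into route → RT032; (15-1) mod 4 = 2 into the melted columns → 16h.
So row 15 is (RT032, 16h, 543); riders = 543.

543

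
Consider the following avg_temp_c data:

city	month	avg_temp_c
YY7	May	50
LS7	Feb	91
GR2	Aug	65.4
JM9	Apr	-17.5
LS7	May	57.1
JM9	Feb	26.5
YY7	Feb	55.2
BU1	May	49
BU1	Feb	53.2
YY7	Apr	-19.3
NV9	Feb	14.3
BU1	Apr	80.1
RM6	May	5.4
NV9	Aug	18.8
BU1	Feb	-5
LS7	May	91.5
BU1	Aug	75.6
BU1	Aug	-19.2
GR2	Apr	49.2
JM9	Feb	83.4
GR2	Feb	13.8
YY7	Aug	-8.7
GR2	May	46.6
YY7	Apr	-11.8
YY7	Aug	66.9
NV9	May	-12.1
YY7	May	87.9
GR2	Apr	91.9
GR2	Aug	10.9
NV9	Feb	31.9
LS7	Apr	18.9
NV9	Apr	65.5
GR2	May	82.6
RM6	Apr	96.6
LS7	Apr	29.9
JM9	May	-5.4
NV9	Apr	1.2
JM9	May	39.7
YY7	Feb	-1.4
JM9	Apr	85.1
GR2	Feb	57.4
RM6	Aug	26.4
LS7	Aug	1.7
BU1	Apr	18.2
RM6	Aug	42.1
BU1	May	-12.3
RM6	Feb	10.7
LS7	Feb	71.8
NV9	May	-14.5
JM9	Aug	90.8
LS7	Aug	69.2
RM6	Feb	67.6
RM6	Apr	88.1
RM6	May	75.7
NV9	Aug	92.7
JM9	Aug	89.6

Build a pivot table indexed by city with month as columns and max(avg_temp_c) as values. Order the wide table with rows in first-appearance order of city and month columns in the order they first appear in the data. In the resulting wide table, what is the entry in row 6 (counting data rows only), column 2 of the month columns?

31.9

With rows in first-appearance order of city, row 6 is city=NV9. month columns in first-appearance order: May, Feb, Aug, Apr; column 2 is Feb.
Long rows with city=NV9, month=Feb: max(14.3, 31.9) = 31.9.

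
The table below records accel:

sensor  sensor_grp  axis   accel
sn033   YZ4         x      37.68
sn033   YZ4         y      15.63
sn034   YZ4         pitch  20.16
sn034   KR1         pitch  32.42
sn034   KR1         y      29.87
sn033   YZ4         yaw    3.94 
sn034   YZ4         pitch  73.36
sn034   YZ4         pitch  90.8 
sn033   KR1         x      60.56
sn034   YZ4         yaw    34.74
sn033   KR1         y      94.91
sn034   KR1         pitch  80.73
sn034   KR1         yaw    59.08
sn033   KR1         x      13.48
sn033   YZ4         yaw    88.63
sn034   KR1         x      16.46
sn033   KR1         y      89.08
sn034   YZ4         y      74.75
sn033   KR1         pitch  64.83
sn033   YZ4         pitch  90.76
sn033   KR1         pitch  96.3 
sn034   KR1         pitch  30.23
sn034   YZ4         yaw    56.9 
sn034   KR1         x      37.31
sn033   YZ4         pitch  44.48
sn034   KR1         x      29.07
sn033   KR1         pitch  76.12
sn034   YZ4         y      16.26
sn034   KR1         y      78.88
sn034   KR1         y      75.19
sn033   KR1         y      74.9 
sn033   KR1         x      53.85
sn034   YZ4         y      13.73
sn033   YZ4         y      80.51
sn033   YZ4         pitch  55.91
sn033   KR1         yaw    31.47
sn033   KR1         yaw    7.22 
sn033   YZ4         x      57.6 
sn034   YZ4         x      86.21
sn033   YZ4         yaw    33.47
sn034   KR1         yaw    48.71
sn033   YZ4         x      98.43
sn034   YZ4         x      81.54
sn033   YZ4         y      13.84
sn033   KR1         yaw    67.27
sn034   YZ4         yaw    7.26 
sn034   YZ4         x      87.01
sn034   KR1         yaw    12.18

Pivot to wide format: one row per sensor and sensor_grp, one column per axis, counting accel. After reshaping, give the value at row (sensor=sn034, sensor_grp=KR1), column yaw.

Rows with sensor=sn034, sensor_grp=KR1 and axis=yaw: accel values are 59.08, 48.71, 12.18.
3 rows match — count = 3.

3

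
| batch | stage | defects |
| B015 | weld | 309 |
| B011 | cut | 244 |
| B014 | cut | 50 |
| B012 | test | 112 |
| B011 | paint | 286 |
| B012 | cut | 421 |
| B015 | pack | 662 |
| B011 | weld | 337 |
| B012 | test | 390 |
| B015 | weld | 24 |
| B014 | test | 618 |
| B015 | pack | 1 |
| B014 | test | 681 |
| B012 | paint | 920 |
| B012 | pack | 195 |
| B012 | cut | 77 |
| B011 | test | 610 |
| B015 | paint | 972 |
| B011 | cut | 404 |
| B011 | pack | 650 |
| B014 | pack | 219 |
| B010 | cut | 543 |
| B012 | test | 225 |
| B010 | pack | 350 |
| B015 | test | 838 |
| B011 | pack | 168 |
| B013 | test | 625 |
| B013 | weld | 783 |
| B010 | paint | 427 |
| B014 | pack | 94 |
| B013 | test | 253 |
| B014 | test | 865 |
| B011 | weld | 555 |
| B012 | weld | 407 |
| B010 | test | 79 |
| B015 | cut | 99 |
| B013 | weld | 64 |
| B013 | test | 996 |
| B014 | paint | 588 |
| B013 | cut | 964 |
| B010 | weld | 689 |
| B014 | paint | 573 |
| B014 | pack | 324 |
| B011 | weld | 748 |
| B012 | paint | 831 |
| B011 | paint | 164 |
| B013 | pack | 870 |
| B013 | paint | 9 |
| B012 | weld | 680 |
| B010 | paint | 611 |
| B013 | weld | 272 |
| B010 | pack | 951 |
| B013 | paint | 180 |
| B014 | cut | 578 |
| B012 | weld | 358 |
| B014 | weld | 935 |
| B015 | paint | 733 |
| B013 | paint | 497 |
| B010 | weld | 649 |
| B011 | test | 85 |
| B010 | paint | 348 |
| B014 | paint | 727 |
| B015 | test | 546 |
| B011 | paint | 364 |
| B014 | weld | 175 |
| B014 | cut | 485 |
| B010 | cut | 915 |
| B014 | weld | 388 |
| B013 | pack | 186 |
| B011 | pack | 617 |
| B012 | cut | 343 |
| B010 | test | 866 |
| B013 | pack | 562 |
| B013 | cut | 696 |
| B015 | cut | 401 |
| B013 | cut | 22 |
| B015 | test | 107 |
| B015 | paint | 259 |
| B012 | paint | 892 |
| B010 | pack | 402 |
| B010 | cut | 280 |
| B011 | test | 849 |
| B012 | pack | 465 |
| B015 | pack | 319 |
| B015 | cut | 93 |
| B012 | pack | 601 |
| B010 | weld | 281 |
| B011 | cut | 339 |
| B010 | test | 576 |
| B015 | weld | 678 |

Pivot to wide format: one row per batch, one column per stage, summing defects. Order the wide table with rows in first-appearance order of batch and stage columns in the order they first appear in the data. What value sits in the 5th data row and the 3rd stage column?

1521

With rows in first-appearance order of batch, row 5 is batch=B010. stage columns in first-appearance order: weld, cut, test, paint, pack; column 3 is test.
Long rows with batch=B010, stage=test: 79 + 866 + 576 = 1521.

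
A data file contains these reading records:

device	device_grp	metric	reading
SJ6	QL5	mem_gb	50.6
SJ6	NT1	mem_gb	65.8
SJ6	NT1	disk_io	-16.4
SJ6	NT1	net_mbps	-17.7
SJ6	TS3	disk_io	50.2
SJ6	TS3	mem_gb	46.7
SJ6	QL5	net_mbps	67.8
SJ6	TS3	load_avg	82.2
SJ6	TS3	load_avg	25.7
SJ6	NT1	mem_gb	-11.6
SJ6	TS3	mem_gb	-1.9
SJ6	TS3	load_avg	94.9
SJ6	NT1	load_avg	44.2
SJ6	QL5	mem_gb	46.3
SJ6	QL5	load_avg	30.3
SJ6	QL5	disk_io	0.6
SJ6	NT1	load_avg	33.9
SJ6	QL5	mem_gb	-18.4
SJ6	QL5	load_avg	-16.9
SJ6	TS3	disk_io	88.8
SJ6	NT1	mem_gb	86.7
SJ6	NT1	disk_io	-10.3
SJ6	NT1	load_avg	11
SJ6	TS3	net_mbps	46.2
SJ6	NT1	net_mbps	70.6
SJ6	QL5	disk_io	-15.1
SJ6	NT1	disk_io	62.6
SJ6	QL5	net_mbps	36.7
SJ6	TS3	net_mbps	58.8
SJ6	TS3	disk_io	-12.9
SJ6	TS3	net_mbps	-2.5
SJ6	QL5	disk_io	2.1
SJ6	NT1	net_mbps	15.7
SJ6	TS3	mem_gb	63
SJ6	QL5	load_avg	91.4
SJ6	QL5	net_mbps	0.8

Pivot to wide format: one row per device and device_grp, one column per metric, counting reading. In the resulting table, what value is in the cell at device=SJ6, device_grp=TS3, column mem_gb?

Rows with device=SJ6, device_grp=TS3 and metric=mem_gb: reading values are 46.7, -1.9, 63.
3 rows match — count = 3.

3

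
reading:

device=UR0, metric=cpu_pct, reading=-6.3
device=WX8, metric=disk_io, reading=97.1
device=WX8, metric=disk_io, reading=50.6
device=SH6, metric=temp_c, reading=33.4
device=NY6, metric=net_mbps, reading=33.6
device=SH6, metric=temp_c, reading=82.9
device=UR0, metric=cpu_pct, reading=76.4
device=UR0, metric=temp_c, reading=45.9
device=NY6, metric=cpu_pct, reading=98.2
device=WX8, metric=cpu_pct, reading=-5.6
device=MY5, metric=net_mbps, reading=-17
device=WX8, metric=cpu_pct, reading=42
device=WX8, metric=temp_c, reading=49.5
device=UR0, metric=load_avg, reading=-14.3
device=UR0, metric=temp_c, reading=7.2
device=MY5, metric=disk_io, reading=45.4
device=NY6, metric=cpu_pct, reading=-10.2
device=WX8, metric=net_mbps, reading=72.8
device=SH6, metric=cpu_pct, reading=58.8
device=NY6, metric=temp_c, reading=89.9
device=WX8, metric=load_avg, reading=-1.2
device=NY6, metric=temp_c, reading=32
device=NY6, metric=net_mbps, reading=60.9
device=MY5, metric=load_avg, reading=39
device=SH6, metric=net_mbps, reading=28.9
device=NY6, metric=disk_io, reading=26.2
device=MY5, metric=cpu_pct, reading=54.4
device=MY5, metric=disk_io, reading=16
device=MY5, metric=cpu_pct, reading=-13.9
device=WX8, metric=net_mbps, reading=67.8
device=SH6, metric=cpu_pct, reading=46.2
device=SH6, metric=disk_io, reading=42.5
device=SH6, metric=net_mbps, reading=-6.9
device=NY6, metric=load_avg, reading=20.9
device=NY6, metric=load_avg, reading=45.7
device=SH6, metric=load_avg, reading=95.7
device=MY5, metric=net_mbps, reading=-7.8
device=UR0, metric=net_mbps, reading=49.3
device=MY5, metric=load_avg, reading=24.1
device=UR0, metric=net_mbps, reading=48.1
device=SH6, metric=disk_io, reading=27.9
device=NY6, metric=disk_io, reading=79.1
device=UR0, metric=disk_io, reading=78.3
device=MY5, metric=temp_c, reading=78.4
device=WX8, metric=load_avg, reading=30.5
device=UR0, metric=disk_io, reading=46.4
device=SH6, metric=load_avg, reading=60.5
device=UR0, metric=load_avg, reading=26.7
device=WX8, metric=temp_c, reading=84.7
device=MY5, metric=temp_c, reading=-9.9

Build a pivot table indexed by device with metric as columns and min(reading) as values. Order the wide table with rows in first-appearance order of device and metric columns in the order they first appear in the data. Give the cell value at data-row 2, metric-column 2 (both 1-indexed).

50.6

With rows in first-appearance order of device, row 2 is device=WX8. metric columns in first-appearance order: cpu_pct, disk_io, temp_c, net_mbps, load_avg; column 2 is disk_io.
Long rows with device=WX8, metric=disk_io: min(97.1, 50.6) = 50.6.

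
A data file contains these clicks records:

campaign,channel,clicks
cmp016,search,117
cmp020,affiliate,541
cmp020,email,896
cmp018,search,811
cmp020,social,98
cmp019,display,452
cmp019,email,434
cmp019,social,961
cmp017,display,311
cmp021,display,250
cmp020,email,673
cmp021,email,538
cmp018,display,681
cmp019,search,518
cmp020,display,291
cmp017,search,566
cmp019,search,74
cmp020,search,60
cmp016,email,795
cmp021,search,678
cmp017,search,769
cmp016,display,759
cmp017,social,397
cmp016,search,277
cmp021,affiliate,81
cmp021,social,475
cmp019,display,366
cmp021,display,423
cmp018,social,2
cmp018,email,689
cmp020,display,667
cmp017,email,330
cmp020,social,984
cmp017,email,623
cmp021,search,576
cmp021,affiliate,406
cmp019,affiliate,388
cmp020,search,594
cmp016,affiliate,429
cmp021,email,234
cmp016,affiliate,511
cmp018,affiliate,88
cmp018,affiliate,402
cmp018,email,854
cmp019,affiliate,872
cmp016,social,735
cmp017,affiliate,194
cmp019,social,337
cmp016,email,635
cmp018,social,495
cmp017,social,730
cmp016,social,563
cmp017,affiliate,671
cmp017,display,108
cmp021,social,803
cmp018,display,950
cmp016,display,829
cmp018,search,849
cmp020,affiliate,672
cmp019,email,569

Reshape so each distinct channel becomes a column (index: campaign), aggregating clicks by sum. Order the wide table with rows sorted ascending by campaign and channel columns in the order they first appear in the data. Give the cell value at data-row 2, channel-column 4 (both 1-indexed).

With rows sorted ascending by campaign, row 2 is campaign=cmp017. channel columns in first-appearance order: search, affiliate, email, social, display; column 4 is social.
Long rows with campaign=cmp017, channel=social: 397 + 730 = 1127.

1127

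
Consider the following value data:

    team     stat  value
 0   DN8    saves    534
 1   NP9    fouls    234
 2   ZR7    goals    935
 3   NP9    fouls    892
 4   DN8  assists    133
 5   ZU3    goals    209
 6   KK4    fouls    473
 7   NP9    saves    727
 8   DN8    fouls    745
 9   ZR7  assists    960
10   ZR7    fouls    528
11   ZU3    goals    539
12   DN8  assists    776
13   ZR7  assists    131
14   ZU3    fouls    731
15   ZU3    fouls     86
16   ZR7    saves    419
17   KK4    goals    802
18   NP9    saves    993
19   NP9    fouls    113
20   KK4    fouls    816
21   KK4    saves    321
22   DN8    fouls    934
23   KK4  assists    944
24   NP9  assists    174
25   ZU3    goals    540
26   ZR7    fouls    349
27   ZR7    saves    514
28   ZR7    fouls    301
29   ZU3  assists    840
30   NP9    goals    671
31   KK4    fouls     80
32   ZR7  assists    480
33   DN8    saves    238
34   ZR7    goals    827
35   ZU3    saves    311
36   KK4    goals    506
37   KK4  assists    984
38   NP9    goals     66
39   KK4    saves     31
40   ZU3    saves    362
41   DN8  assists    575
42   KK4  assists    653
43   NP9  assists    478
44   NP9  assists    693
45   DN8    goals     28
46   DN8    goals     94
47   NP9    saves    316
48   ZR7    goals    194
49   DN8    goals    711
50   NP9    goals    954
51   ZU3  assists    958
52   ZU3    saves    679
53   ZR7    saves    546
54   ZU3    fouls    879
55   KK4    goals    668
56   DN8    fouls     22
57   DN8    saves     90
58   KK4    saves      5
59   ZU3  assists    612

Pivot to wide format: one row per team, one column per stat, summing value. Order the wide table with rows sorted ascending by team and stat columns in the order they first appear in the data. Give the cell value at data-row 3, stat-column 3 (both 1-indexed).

With rows sorted ascending by team, row 3 is team=NP9. stat columns in first-appearance order: saves, fouls, goals, assists; column 3 is goals.
Long rows with team=NP9, stat=goals: 671 + 66 + 954 = 1691.

1691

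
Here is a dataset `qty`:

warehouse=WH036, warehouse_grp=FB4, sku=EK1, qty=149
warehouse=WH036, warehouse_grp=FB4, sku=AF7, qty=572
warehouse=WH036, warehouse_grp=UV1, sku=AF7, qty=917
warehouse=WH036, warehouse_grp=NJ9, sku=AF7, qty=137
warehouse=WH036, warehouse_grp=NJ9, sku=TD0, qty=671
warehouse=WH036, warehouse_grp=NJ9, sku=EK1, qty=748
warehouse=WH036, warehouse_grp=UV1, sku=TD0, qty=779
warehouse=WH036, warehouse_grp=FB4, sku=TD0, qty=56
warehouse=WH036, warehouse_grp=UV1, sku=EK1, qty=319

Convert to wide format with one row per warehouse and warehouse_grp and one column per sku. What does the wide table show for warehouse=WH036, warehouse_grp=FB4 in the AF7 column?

572

Wide layout: rows indexed by warehouse and warehouse_grp, columns are the 3 distinct sku values (EK1, AF7, TD0).
Cell (warehouse=WH036, warehouse_grp=FB4, sku=AF7) draws from the long row where warehouse=WH036, warehouse_grp=FB4 and sku=AF7, which has qty=572.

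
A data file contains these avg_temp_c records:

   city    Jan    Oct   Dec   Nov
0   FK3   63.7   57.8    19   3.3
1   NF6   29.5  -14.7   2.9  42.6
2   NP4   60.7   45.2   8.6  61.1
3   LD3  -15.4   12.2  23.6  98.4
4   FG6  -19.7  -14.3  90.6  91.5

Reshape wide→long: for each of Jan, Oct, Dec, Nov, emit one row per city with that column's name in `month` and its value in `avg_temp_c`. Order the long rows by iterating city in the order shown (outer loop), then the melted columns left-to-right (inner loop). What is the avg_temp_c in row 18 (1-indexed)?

-14.3

20 rows total (5 × 4). Row 18: index ⌊(18-1)/4⌋ = 4 into city → FG6; (18-1) mod 4 = 1 into the melted columns → Oct.
So row 18 is (FG6, Oct, -14.3); avg_temp_c = -14.3.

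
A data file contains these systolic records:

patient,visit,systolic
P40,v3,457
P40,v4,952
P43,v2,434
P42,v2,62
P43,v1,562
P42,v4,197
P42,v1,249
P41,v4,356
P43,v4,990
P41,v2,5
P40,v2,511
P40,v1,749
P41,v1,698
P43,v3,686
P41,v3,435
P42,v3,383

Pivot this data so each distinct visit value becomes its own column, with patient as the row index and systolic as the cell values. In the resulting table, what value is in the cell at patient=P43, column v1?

562

Wide layout: rows indexed by patient, columns are the 4 distinct visit values (v3, v4, v2, v1).
Cell (patient=P43, visit=v1) draws from the long row where patient=P43 and visit=v1, which has systolic=562.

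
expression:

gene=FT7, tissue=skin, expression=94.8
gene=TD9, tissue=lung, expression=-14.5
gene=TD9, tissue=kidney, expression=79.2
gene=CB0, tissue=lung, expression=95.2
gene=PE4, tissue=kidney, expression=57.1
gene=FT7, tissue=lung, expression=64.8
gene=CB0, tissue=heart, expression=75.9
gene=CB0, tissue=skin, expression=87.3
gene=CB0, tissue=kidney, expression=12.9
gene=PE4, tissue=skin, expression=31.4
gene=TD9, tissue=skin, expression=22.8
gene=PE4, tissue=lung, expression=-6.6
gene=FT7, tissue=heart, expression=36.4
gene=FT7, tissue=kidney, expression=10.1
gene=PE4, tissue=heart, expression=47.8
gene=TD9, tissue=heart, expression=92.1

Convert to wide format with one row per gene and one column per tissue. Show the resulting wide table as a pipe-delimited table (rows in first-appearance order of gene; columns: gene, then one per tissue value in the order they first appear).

| gene | skin | lung | kidney | heart |
| FT7 | 94.8 | 64.8 | 10.1 | 36.4 |
| TD9 | 22.8 | -14.5 | 79.2 | 92.1 |
| CB0 | 87.3 | 95.2 | 12.9 | 75.9 |
| PE4 | 31.4 | -6.6 | 57.1 | 47.8 |

Columns: gene plus the 4 distinct tissue values (skin, lung, kidney, heart).
For example, row FT7 column skin takes expression=94.8 from the long row (FT7, skin).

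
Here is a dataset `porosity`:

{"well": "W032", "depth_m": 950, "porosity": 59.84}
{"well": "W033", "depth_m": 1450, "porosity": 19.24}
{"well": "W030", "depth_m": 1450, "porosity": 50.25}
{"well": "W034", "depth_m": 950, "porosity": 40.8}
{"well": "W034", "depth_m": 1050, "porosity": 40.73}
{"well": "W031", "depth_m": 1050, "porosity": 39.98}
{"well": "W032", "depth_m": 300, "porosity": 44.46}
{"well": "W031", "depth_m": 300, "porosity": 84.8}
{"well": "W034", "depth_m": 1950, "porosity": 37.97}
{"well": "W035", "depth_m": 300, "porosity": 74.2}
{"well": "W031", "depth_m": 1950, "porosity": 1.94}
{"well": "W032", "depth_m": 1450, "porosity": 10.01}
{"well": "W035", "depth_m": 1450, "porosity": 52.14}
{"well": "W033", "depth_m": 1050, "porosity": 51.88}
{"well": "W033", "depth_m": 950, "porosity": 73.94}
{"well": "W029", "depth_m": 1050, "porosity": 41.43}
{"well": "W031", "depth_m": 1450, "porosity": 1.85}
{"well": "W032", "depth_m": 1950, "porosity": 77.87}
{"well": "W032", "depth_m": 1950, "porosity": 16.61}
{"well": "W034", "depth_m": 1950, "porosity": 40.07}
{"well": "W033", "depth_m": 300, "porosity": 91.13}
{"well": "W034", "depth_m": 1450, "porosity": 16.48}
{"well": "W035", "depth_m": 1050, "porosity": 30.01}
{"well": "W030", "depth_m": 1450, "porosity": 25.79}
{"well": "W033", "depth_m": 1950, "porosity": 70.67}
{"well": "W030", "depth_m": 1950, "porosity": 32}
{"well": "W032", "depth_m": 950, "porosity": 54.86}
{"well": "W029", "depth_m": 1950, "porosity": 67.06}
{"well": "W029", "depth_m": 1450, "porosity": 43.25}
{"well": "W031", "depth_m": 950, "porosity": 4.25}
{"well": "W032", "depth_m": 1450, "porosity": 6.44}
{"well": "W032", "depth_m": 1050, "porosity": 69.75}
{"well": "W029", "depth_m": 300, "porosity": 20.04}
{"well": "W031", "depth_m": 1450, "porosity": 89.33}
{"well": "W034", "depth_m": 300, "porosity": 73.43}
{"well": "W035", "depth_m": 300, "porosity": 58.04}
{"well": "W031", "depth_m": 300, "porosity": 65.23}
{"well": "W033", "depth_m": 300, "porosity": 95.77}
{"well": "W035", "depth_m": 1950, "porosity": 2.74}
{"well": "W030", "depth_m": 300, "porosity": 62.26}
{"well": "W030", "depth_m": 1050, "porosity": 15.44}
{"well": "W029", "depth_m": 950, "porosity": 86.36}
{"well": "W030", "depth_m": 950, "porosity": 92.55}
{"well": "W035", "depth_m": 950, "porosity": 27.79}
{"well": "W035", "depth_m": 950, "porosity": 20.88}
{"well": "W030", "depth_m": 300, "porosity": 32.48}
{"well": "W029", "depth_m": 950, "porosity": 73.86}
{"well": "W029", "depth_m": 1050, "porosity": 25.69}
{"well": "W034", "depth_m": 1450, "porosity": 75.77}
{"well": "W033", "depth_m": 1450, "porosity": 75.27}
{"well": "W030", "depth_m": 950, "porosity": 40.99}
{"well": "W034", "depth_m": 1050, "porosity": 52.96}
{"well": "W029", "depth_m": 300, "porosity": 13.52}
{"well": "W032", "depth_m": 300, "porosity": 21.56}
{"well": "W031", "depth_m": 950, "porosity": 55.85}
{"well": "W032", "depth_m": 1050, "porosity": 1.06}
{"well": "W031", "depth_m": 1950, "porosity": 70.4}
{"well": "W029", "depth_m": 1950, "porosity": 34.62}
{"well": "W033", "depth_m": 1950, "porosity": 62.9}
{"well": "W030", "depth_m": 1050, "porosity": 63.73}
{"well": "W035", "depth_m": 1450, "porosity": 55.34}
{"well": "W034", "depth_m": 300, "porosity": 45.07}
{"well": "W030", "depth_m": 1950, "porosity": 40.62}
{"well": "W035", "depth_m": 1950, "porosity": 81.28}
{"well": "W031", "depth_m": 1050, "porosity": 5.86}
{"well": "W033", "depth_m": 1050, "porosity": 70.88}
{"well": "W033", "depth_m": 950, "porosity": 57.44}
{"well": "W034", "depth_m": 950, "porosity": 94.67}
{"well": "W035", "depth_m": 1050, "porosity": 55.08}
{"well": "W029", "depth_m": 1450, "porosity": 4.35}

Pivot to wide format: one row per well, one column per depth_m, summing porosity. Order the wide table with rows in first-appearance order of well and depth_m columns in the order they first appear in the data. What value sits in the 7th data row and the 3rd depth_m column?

With rows in first-appearance order of well, row 7 is well=W029. depth_m columns in first-appearance order: 950, 1450, 1050, 300, 1950; column 3 is 1050.
Long rows with well=W029, depth_m=1050: 41.43 + 25.69 = 67.12.

67.12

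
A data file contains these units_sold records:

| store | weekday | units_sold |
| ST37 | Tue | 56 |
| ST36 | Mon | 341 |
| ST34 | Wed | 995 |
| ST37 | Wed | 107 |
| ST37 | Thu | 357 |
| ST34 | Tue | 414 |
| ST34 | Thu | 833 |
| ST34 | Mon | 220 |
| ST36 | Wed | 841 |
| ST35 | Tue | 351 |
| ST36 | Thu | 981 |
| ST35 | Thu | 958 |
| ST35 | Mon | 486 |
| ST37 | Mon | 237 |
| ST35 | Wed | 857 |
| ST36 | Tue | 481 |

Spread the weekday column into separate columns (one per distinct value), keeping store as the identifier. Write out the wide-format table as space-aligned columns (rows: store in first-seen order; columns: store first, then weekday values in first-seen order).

Columns: store plus the 4 distinct weekday values (Tue, Mon, Wed, Thu).
For example, row ST37 column Tue takes units_sold=56 from the long row (ST37, Tue).

store  Tue  Mon  Wed  Thu
ST37   56   237  107  357
ST36   481  341  841  981
ST34   414  220  995  833
ST35   351  486  857  958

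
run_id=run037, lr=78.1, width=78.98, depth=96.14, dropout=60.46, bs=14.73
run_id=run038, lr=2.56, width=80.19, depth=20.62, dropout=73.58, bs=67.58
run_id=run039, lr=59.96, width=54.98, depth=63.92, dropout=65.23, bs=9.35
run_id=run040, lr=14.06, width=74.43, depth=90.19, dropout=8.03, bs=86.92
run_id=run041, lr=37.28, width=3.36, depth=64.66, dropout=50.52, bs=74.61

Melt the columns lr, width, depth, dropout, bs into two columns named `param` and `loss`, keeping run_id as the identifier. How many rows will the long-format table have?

5 run_id values × 5 melted columns = 25 rows.

25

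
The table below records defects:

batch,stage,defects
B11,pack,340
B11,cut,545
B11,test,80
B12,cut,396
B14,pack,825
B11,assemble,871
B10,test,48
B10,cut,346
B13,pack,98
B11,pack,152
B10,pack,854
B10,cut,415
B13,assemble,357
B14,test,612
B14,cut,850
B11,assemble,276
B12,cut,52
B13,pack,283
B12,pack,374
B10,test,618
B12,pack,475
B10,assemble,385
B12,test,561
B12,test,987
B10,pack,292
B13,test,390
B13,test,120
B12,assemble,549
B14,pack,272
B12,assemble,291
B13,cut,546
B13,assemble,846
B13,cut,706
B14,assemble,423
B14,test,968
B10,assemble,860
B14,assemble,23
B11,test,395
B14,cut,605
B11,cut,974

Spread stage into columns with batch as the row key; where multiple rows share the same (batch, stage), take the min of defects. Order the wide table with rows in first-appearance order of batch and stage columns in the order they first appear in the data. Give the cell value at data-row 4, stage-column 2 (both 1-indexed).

346

With rows in first-appearance order of batch, row 4 is batch=B10. stage columns in first-appearance order: pack, cut, test, assemble; column 2 is cut.
Long rows with batch=B10, stage=cut: min(346, 415) = 346.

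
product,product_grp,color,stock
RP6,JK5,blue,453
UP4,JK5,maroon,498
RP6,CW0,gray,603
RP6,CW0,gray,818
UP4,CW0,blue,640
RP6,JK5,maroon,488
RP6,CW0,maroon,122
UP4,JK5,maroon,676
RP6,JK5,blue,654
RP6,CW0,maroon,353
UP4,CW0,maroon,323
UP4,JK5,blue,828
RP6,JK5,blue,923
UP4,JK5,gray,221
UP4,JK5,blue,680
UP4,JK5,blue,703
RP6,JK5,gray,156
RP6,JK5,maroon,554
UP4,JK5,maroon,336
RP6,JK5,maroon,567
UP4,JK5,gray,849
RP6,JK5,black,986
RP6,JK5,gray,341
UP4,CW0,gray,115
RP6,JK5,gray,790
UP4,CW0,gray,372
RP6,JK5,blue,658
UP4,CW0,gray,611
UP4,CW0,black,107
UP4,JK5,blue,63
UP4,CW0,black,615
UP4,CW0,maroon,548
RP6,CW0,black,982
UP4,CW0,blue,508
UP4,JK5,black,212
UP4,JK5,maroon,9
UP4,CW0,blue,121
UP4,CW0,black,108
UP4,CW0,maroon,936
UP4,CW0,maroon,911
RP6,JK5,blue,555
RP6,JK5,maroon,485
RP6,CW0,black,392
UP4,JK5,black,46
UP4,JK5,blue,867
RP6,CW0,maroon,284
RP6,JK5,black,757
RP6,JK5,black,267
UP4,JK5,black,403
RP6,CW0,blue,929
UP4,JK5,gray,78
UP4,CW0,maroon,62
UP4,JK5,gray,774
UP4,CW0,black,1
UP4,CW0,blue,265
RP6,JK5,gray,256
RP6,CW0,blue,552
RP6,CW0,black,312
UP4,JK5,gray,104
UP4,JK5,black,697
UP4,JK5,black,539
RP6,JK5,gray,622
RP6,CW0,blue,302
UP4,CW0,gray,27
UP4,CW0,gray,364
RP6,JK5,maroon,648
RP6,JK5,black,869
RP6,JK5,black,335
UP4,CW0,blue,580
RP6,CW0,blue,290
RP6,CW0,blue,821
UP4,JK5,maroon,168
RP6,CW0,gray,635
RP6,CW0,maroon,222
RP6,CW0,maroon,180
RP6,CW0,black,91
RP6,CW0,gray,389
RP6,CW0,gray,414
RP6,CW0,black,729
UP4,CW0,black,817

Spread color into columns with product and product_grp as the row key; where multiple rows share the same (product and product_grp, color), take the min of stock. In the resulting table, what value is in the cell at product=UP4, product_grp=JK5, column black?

46

Rows with product=UP4, product_grp=JK5 and color=black: stock values are 212, 46, 403, 697, 539.
min(212, 46, 403, 697, 539) = 46.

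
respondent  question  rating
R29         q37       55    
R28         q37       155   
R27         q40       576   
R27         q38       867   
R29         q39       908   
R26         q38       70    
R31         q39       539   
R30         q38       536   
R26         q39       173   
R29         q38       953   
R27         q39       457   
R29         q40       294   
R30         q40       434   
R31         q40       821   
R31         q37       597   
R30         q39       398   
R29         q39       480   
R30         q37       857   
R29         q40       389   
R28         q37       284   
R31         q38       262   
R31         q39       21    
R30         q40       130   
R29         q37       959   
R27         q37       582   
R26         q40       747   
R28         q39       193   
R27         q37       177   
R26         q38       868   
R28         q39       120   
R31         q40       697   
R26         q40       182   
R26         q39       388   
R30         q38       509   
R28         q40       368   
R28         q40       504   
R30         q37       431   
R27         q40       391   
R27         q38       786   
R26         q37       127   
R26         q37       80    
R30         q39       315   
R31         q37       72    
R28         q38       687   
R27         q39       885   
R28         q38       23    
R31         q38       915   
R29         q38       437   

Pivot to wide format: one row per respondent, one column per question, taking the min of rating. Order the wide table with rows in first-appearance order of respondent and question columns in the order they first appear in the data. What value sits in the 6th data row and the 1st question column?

431

With rows in first-appearance order of respondent, row 6 is respondent=R30. question columns in first-appearance order: q37, q40, q38, q39; column 1 is q37.
Long rows with respondent=R30, question=q37: min(857, 431) = 431.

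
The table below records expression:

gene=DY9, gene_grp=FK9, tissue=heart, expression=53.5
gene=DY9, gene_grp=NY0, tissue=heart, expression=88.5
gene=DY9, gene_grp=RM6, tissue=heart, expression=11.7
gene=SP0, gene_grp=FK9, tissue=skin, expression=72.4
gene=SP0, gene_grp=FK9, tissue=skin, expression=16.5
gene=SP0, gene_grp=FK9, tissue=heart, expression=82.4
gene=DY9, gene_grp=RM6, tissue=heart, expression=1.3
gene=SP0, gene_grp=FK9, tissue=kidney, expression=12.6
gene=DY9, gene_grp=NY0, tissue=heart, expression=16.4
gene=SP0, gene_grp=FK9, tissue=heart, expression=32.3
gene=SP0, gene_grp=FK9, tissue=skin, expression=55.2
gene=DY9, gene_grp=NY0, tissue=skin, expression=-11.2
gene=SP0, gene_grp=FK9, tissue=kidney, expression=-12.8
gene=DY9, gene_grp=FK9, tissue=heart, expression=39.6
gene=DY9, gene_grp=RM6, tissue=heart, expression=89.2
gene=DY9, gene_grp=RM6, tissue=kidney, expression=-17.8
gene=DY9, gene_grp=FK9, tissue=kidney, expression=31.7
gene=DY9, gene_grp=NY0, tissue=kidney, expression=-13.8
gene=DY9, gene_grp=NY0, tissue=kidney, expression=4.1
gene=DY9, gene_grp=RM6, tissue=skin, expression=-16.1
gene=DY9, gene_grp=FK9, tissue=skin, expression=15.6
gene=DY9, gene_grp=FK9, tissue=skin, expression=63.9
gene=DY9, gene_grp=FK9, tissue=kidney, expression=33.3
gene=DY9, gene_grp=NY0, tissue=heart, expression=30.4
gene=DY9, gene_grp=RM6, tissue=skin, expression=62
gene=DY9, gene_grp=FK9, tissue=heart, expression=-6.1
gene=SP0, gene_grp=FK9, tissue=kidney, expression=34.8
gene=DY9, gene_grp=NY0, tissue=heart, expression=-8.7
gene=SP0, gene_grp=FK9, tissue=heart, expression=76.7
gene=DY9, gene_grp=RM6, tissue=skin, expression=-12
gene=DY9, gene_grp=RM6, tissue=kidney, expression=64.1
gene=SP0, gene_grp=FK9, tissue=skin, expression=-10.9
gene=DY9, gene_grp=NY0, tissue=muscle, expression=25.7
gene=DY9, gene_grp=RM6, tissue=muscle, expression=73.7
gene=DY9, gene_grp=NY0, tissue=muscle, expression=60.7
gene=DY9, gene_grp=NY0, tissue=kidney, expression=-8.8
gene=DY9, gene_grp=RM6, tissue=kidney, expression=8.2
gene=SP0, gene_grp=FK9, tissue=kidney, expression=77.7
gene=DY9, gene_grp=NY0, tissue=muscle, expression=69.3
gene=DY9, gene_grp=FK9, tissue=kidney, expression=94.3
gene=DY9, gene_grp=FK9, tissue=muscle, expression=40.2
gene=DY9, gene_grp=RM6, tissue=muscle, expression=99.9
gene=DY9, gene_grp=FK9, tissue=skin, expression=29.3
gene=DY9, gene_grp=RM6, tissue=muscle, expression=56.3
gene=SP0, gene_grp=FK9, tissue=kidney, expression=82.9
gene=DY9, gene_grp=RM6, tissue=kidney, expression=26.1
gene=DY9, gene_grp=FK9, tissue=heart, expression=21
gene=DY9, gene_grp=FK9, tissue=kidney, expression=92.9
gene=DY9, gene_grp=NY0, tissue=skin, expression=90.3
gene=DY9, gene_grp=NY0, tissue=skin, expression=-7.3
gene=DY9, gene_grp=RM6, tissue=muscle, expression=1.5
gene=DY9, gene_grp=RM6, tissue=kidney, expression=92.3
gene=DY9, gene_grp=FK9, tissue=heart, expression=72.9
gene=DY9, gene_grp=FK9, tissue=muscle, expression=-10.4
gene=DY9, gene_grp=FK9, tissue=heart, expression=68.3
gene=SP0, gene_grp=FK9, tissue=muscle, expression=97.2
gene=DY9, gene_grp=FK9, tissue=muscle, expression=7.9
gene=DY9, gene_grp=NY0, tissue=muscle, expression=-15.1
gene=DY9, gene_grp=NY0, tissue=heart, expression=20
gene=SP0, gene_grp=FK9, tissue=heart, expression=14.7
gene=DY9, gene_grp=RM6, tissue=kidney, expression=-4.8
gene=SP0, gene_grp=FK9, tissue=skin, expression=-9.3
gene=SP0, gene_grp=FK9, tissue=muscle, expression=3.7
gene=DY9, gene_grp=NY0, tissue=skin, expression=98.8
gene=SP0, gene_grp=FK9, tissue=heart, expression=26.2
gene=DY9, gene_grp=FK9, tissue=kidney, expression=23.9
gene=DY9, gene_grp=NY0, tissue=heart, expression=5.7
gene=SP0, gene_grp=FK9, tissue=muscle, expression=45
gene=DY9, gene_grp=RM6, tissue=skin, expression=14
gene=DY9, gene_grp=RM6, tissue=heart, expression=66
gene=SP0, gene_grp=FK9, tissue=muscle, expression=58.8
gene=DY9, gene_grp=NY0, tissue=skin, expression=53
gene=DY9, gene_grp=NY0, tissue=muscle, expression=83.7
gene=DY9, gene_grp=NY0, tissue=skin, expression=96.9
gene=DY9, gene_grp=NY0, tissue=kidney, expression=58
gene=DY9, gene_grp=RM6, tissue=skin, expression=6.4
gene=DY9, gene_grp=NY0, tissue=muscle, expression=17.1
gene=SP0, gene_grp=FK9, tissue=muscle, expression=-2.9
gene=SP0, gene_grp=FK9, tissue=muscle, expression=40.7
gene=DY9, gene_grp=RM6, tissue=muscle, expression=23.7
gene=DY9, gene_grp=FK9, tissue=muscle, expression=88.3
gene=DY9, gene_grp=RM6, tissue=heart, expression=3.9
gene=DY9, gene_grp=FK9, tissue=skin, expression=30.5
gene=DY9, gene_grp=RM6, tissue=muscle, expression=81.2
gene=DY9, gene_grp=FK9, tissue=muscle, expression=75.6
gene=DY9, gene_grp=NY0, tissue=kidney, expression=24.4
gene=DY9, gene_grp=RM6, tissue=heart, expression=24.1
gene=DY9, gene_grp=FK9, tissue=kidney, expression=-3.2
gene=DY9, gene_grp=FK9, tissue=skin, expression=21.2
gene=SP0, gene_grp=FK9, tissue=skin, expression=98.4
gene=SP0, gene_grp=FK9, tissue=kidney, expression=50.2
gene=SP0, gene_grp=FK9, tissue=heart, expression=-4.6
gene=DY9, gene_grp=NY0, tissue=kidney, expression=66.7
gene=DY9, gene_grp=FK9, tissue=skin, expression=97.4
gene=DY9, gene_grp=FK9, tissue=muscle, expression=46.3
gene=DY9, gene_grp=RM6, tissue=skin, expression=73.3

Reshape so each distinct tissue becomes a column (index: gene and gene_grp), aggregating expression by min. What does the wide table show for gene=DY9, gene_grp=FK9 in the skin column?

Rows with gene=DY9, gene_grp=FK9 and tissue=skin: expression values are 15.6, 63.9, 29.3, 30.5, 21.2, 97.4.
min(15.6, 63.9, 29.3, 30.5, 21.2, 97.4) = 15.6.

15.6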